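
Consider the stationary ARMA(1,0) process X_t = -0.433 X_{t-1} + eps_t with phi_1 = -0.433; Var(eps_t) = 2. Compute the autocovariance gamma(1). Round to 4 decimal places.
\gamma(1) = -1.0658

Multiply the model equation by X_{t-k} and take expectations. With theta_0 = psi_0 = 1 and psi_j the MA(infinity) weights, this gives
  gamma(k) - sum_i phi_i gamma(k-i) = c_k,
  c_k = sigma^2 * sum_{j=k..q} theta_j psi_{j-k}   (c_k = 0 for k > q),
using gamma(-m) = gamma(m).
Pure AR (q = 0): c_0 = sigma^2 = 2, c_k = 0 for k >= 1.
Equations for k = 0 and k = 1 (AR order 1):
  gamma(0) = phi_1 gamma(1) + c_0
  gamma(1) = phi_1 gamma(0) + c_1
Substituting the second into the first: gamma(0) (1 - phi_1^2) = c_0 + phi_1 c_1, so
  gamma(0) = c_0 / (1 - phi_1^2) = 2 / (1 - (-0.433)^2) = 2 / 0.812511 = 2.461505.
  gamma(1) = phi_1 gamma(0) = (-0.433)(2.461505) = -1.065832.
Therefore gamma(1) = -1.0658 (to 4 decimal places).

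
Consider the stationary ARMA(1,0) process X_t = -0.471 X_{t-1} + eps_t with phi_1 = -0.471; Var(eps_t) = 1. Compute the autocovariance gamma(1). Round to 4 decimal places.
\gamma(1) = -0.6053

Multiply the model equation by X_{t-k} and take expectations. With theta_0 = psi_0 = 1 and psi_j the MA(infinity) weights, this gives
  gamma(k) - sum_i phi_i gamma(k-i) = c_k,
  c_k = sigma^2 * sum_{j=k..q} theta_j psi_{j-k}   (c_k = 0 for k > q),
using gamma(-m) = gamma(m).
Pure AR (q = 0): c_0 = sigma^2 = 1, c_k = 0 for k >= 1.
Equations for k = 0 and k = 1 (AR order 1):
  gamma(0) = phi_1 gamma(1) + c_0
  gamma(1) = phi_1 gamma(0) + c_1
Substituting the second into the first: gamma(0) (1 - phi_1^2) = c_0 + phi_1 c_1, so
  gamma(0) = c_0 / (1 - phi_1^2) = 1 / (1 - (-0.471)^2) = 1 / 0.778159 = 1.285084.
  gamma(1) = phi_1 gamma(0) = (-0.471)(1.285084) = -0.605275.
Therefore gamma(1) = -0.6053 (to 4 decimal places).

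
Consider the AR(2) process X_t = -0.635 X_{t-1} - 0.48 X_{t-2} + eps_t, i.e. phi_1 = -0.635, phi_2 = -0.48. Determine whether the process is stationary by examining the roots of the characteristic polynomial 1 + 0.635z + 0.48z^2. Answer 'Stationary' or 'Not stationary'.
\text{Stationary}

The AR(p) characteristic polynomial is P(z) = 1 + 0.635z + 0.48z^2.
Stationarity requires all roots to lie outside the unit circle, i.e. |z| > 1 for every root.
Set 1 + (0.635) z + (0.48) z^2 = 0, i.e. a z^2 + b z + c = 0 with a = 0.48, b = 0.635, c = 1.
Discriminant D = b^2 - 4ac = (0.635)^2 - 4*(0.48)*1 = 0.403225 - (1.92) = -1.516775.
D < 0, so the roots are the complex-conjugate pair z = (-b +/- i sqrt(-D)) / (2a) = -0.6615 +/- 1.2829i.
For a conjugate pair |z|^2 = z * conj(z) = (product of roots) = c/a = 1/(0.48) = 2.083333, so |z| = sqrt(2.083333) = 1.4434 for both roots.
Moduli of all roots: 1.4434, 1.4434.
All moduli strictly greater than 1? Yes.
Verdict: Stationary.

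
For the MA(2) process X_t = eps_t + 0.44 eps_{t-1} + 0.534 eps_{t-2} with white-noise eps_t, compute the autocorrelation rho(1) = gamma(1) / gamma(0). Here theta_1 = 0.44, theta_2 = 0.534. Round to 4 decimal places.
\rho(1) = 0.4564

For an MA(q) process with theta_0 = 1, the autocovariance is
  gamma(k) = sigma^2 * sum_{i=0..q-k} theta_i * theta_{i+k},
and rho(k) = gamma(k) / gamma(0). Sigma^2 cancels.
  numerator   = (1)*(0.44) + (0.44)*(0.534) = 0.67496.
  denominator = (1)^2 + (0.44)^2 + (0.534)^2 = 1.478756.
  rho(1) = 0.67496 / 1.478756 = 0.4564.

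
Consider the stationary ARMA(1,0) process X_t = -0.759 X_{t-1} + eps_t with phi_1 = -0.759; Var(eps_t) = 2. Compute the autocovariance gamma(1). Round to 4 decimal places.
\gamma(1) = -3.5809

Multiply the model equation by X_{t-k} and take expectations. With theta_0 = psi_0 = 1 and psi_j the MA(infinity) weights, this gives
  gamma(k) - sum_i phi_i gamma(k-i) = c_k,
  c_k = sigma^2 * sum_{j=k..q} theta_j psi_{j-k}   (c_k = 0 for k > q),
using gamma(-m) = gamma(m).
Pure AR (q = 0): c_0 = sigma^2 = 2, c_k = 0 for k >= 1.
Equations for k = 0 and k = 1 (AR order 1):
  gamma(0) = phi_1 gamma(1) + c_0
  gamma(1) = phi_1 gamma(0) + c_1
Substituting the second into the first: gamma(0) (1 - phi_1^2) = c_0 + phi_1 c_1, so
  gamma(0) = c_0 / (1 - phi_1^2) = 2 / (1 - (-0.759)^2) = 2 / 0.423919 = 4.717882.
  gamma(1) = phi_1 gamma(0) = (-0.759)(4.717882) = -3.580873.
Therefore gamma(1) = -3.5809 (to 4 decimal places).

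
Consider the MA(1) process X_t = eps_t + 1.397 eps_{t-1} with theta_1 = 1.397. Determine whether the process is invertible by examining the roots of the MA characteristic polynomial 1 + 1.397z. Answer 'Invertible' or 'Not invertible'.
\text{Not invertible}

The MA(q) characteristic polynomial is P(z) = 1 + 1.397z.
Invertibility requires all roots to lie outside the unit circle, i.e. |z| > 1 for every root.
This is linear in z: 1 + (1.397) z = 0  =>  z = -1/(1.397) = -0.71582,  |z| = 0.71582.
Moduli of all roots: 0.7158.
All moduli strictly greater than 1? No.
Verdict: Not invertible.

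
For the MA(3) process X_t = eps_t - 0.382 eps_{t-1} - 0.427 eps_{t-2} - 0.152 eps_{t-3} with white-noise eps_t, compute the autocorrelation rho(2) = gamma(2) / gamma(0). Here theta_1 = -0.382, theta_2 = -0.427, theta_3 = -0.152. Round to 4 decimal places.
\rho(2) = -0.2730

For an MA(q) process with theta_0 = 1, the autocovariance is
  gamma(k) = sigma^2 * sum_{i=0..q-k} theta_i * theta_{i+k},
and rho(k) = gamma(k) / gamma(0). Sigma^2 cancels.
  numerator   = (1)*(-0.427) + (-0.382)*(-0.152) = -0.368936.
  denominator = (1)^2 + (-0.382)^2 + (-0.427)^2 + (-0.152)^2 = 1.351357.
  rho(2) = -0.368936 / 1.351357 = -0.2730.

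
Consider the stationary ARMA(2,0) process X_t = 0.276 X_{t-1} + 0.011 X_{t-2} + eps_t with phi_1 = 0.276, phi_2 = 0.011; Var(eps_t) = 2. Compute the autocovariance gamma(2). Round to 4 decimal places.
\gamma(2) = 0.1909

Multiply the model equation by X_{t-k} and take expectations. With theta_0 = psi_0 = 1 and psi_j the MA(infinity) weights, this gives
  gamma(k) - sum_i phi_i gamma(k-i) = c_k,
  c_k = sigma^2 * sum_{j=k..q} theta_j psi_{j-k}   (c_k = 0 for k > q),
using gamma(-m) = gamma(m).
Pure AR (q = 0): c_0 = sigma^2 = 2, c_k = 0 for k >= 1.
Equations for k = 0, 1, 2 (AR order 2, c_2 = 0):
  (E0) gamma(0) = phi_1 gamma(1) + phi_2 gamma(2) + c_0
  (E1) gamma(1) = phi_1 gamma(0) + phi_2 gamma(1) + c_1
  (E2) gamma(2) = phi_1 gamma(1) + phi_2 gamma(0)
From (E1): gamma(1) = A gamma(0) + B with
  A = phi_1 / (1 - phi_2) = 0.276 / 0.989 = 0.27907,   B = c_1 / (1 - phi_2) = 0 / 0.989 = 0.
Insert (E2) into (E0): gamma(0) (1 - phi_2^2) = phi_1 (1 + phi_2) gamma(1) + c_0.
  phi_1 (1 + phi_2) = (0.276)(1.011) = 0.279036,   1 - phi_2^2 = 0.999879.
Replace gamma(1) by A gamma(0) + B and collect gamma(0):
  gamma(0) [0.999879 - (0.279036)(0.27907)] = c_0 = 2
  gamma(0) * 0.922008 = 2
  gamma(0) = 2 / 0.922008 = 2.169177.
  gamma(1) = A gamma(0) = (0.27907)(2.169177) = 0.605352.
  gamma(2) = phi_1 gamma(1) + phi_2 gamma(0) = (0.276)(0.605352) + (0.011)(2.169177) = 0.190938.
Therefore gamma(2) = 0.1909 (to 4 decimal places).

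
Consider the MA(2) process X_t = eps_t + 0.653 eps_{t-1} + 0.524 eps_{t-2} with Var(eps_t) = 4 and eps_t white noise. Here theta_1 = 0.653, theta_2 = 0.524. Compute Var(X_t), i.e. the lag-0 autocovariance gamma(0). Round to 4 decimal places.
\gamma(0) = 6.8039

For an MA(q) process X_t = eps_t + sum_i theta_i eps_{t-i} with
Var(eps_t) = sigma^2, the variance is
  gamma(0) = sigma^2 * (1 + sum_i theta_i^2).
  sum_i theta_i^2 = (0.653)^2 + (0.524)^2 = 0.426409 + 0.274576 = 0.700985.
  gamma(0) = 4 * (1 + 0.700985) = 4 * 1.700985 = 6.80394, which rounds to 6.8039.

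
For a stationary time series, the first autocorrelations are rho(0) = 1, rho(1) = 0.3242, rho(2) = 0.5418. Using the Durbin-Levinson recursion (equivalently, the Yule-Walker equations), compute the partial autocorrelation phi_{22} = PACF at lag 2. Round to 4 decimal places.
\phi_{22} = 0.4880

The PACF at lag k is phi_{kk}, the last component of the solution
to the Yule-Walker system G_k phi = r_k where
  (G_k)_{ij} = rho(|i - j|), (r_k)_i = rho(i), i,j = 1..k.
Equivalently, Durbin-Levinson gives phi_{kk} iteratively:
  phi_{11} = rho(1)
  phi_{kk} = [rho(k) - sum_{j=1..k-1} phi_{k-1,j} rho(k-j)]
            / [1 - sum_{j=1..k-1} phi_{k-1,j} rho(j)],
  phi_{k,j} = phi_{k-1,j} - phi_{kk} phi_{k-1,k-j},  j = 1..k-1.
Step k = 1:
  phi_11 = rho(1) = 0.3242.
Step k = 2:
  phi_22 = [rho(2) - phi_11 rho(1)] / [1 - phi_11 rho(1)] = [0.5418 - (0.3242)(0.3242)] / [1 - (0.3242)(0.3242)]
         = 0.43669436 / 0.89489436 = 0.488.
Therefore phi_{22} = 0.4880.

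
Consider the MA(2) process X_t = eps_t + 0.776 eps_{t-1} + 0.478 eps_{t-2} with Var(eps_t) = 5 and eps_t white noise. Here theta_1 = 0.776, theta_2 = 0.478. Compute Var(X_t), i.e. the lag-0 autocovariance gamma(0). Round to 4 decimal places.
\gamma(0) = 9.1533

For an MA(q) process X_t = eps_t + sum_i theta_i eps_{t-i} with
Var(eps_t) = sigma^2, the variance is
  gamma(0) = sigma^2 * (1 + sum_i theta_i^2).
  sum_i theta_i^2 = (0.776)^2 + (0.478)^2 = 0.602176 + 0.228484 = 0.83066.
  gamma(0) = 5 * (1 + 0.83066) = 5 * 1.83066 = 9.1533.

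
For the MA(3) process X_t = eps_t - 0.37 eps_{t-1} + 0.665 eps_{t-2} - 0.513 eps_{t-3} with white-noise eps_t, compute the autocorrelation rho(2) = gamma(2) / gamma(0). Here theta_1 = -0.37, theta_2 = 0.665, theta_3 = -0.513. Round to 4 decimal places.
\rho(2) = 0.4640

For an MA(q) process with theta_0 = 1, the autocovariance is
  gamma(k) = sigma^2 * sum_{i=0..q-k} theta_i * theta_{i+k},
and rho(k) = gamma(k) / gamma(0). Sigma^2 cancels.
  numerator   = (1)*(0.665) + (-0.37)*(-0.513) = 0.85481.
  denominator = (1)^2 + (-0.37)^2 + (0.665)^2 + (-0.513)^2 = 1.842294.
  rho(2) = 0.85481 / 1.842294 = 0.4640.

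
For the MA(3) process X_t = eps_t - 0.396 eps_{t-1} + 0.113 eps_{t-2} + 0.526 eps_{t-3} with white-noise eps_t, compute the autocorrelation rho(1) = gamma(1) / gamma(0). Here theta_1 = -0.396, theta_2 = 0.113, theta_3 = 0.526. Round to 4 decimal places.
\rho(1) = -0.2637

For an MA(q) process with theta_0 = 1, the autocovariance is
  gamma(k) = sigma^2 * sum_{i=0..q-k} theta_i * theta_{i+k},
and rho(k) = gamma(k) / gamma(0). Sigma^2 cancels.
  numerator   = (1)*(-0.396) + (-0.396)*(0.113) + (0.113)*(0.526) = -0.38131.
  denominator = (1)^2 + (-0.396)^2 + (0.113)^2 + (0.526)^2 = 1.446261.
  rho(1) = -0.38131 / 1.446261 = -0.2637.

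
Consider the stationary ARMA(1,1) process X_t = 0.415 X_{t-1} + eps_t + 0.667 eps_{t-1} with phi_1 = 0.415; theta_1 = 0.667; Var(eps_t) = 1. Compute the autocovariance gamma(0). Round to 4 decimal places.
\gamma(0) = 2.4143

Multiply the model equation by X_{t-k} and take expectations. With theta_0 = psi_0 = 1 and psi_j the MA(infinity) weights, this gives
  gamma(k) - sum_i phi_i gamma(k-i) = c_k,
  c_k = sigma^2 * sum_{j=k..q} theta_j psi_{j-k}   (c_k = 0 for k > q),
using gamma(-m) = gamma(m).
psi-weights needed (psi_j = theta_j + sum_i phi_i psi_{j-i}):
  psi_1 = theta_1 + phi_1 = 0.667 + (0.415) = 1.082
Right-hand sides:
  c_0 = sigma^2 (1 + theta_1 psi_1) = 1 * (1 + (0.667)(1.082)) = 1 * 1.721694 = 1.721694
  c_1 = sigma^2 theta_1 = 1 * (0.667) = 0.667
  c_2 = 0
Equations for k = 0 and k = 1 (AR order 1):
  gamma(0) = phi_1 gamma(1) + c_0
  gamma(1) = phi_1 gamma(0) + c_1
Substituting the second into the first: gamma(0) (1 - phi_1^2) = c_0 + phi_1 c_1, so
  gamma(0) = (c_0 + phi_1 c_1) / (1 - phi_1^2) = (1.721694 + (0.415)(0.667)) / (1 - (0.415)^2) = 1.998499 / 0.827775 = 2.414302.
Therefore gamma(0) = 2.4143 (to 4 decimal places).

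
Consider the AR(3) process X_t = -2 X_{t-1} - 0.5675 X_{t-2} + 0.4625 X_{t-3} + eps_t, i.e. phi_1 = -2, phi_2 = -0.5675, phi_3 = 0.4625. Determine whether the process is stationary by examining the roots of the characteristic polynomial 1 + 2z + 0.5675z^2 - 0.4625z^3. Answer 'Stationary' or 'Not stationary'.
\text{Not stationary}

The AR(p) characteristic polynomial is P(z) = 1 + 2z + 0.5675z^2 - 0.4625z^3.
Stationarity requires all roots to lie outside the unit circle, i.e. |z| > 1 for every root.
Degree 3: look for a simple real root z0 first, then factor out (1 - z/z0) and solve the remaining quadratic.
Testing z0 = -0.8: P(-0.8) = 1 + (2)(-0.8) + (0.5675)(-0.8)^2 + (-0.4625)(-0.8)^3
  = 1 + (-1.6) + (0.3632) + (0.2368) = 0.  So z_0 = -0.8 is a root, |z_0| = 0.8.
Divide out the factor (1 + 1.25 z) = (1 - z/z0) (since 1/z0 = -1.25):
  P(z) = (1 + 1.25 z)(1 + (0.75) z + (-0.37) z^2)
  [check: z-coef 0.75 - (-1.25) = 2; z^2-coef -0.37 - (-1.25)(0.75) = 0.5675; z^3-coef -(-1.25)(-0.37) = -0.4625.]
Remaining roots from the quadratic factor 1 + (0.75) z + (-0.37) z^2:
  Set 1 + (0.75) z + (-0.37) z^2 = 0, i.e. a z^2 + b z + c = 0 with a = -0.37, b = 0.75, c = 1.
  Discriminant D = b^2 - 4ac = (0.75)^2 - 4*(-0.37)*1 = 0.5625 - (-1.48) = 2.0425.
  D >= 0, so the roots are real: z = (-b +/- sqrt(D)) / (2a) = (-0.75 +/- 1.429161) / (-0.74).
    z_1 = (-0.75 + 1.429161) / (-0.74) = -0.9178,   |z_1| = 0.9178.
    z_2 = (-0.75 - 1.429161) / (-0.74) = 2.9448,   |z_2| = 2.9448.
Moduli of all roots: 0.8000, 0.9178, 2.9448.
All moduli strictly greater than 1? No.
Verdict: Not stationary.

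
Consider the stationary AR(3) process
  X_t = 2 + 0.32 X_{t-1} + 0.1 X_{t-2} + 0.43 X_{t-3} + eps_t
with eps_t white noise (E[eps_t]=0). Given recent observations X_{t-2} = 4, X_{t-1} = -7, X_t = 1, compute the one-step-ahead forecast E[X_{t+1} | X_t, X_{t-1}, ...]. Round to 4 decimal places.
E[X_{t+1} \mid \mathcal F_t] = 3.3400

For an AR(p) model X_t = c + sum_i phi_i X_{t-i} + eps_t, the
one-step-ahead conditional mean is
  E[X_{t+1} | X_t, ...] = c + sum_i phi_i X_{t+1-i}.
Substitute known values:
  E[X_{t+1} | ...] = 2 + (0.32) * (1) + (0.1) * (-7) + (0.43) * (4)
                   = 3.3400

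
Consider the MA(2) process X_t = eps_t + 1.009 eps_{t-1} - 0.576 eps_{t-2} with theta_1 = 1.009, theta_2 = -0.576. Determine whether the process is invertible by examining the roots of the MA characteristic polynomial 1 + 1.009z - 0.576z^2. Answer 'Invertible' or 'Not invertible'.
\text{Not invertible}

The MA(q) characteristic polynomial is P(z) = 1 + 1.009z - 0.576z^2.
Invertibility requires all roots to lie outside the unit circle, i.e. |z| > 1 for every root.
Set 1 + (1.009) z + (-0.576) z^2 = 0, i.e. a z^2 + b z + c = 0 with a = -0.576, b = 1.009, c = 1.
Discriminant D = b^2 - 4ac = (1.009)^2 - 4*(-0.576)*1 = 1.018081 - (-2.304) = 3.322081.
D >= 0, so the roots are real: z = (-b +/- sqrt(D)) / (2a) = (-1.009 +/- 1.822658) / (-1.152).
  z_1 = (-1.009 + 1.822658) / (-1.152) = -0.7063,   |z_1| = 0.7063.
  z_2 = (-1.009 - 1.822658) / (-1.152) = 2.458,   |z_2| = 2.458.
Moduli of all roots: 0.7063, 2.4580.
All moduli strictly greater than 1? No.
Verdict: Not invertible.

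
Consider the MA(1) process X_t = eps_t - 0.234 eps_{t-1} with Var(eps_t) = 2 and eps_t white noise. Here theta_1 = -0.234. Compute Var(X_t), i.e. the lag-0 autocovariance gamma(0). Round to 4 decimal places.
\gamma(0) = 2.1095

For an MA(q) process X_t = eps_t + sum_i theta_i eps_{t-i} with
Var(eps_t) = sigma^2, the variance is
  gamma(0) = sigma^2 * (1 + sum_i theta_i^2).
  sum_i theta_i^2 = (-0.234)^2 = 0.054756.
  gamma(0) = 2 * (1 + 0.054756) = 2 * 1.054756 = 2.109512, which rounds to 2.1095.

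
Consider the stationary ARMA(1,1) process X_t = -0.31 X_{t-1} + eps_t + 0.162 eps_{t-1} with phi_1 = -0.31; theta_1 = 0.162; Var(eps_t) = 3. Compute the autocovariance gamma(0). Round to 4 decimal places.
\gamma(0) = 3.0727

Multiply the model equation by X_{t-k} and take expectations. With theta_0 = psi_0 = 1 and psi_j the MA(infinity) weights, this gives
  gamma(k) - sum_i phi_i gamma(k-i) = c_k,
  c_k = sigma^2 * sum_{j=k..q} theta_j psi_{j-k}   (c_k = 0 for k > q),
using gamma(-m) = gamma(m).
psi-weights needed (psi_j = theta_j + sum_i phi_i psi_{j-i}):
  psi_1 = theta_1 + phi_1 = 0.162 + (-0.31) = -0.148
Right-hand sides:
  c_0 = sigma^2 (1 + theta_1 psi_1) = 3 * (1 + (0.162)(-0.148)) = 3 * 0.976024 = 2.928072
  c_1 = sigma^2 theta_1 = 3 * (0.162) = 0.486
  c_2 = 0
Equations for k = 0 and k = 1 (AR order 1):
  gamma(0) = phi_1 gamma(1) + c_0
  gamma(1) = phi_1 gamma(0) + c_1
Substituting the second into the first: gamma(0) (1 - phi_1^2) = c_0 + phi_1 c_1, so
  gamma(0) = (c_0 + phi_1 c_1) / (1 - phi_1^2) = (2.928072 + (-0.31)(0.486)) / (1 - (-0.31)^2) = 2.777412 / 0.9039 = 3.072698.
Therefore gamma(0) = 3.0727 (to 4 decimal places).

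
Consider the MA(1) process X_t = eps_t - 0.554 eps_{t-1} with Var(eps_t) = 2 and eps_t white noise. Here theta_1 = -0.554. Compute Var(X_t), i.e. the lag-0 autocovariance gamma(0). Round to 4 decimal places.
\gamma(0) = 2.6138

For an MA(q) process X_t = eps_t + sum_i theta_i eps_{t-i} with
Var(eps_t) = sigma^2, the variance is
  gamma(0) = sigma^2 * (1 + sum_i theta_i^2).
  sum_i theta_i^2 = (-0.554)^2 = 0.306916.
  gamma(0) = 2 * (1 + 0.306916) = 2 * 1.306916 = 2.613832, which rounds to 2.6138.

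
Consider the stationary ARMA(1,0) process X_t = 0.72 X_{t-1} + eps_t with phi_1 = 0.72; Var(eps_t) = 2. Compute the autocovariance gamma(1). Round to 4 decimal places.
\gamma(1) = 2.9900

Multiply the model equation by X_{t-k} and take expectations. With theta_0 = psi_0 = 1 and psi_j the MA(infinity) weights, this gives
  gamma(k) - sum_i phi_i gamma(k-i) = c_k,
  c_k = sigma^2 * sum_{j=k..q} theta_j psi_{j-k}   (c_k = 0 for k > q),
using gamma(-m) = gamma(m).
Pure AR (q = 0): c_0 = sigma^2 = 2, c_k = 0 for k >= 1.
Equations for k = 0 and k = 1 (AR order 1):
  gamma(0) = phi_1 gamma(1) + c_0
  gamma(1) = phi_1 gamma(0) + c_1
Substituting the second into the first: gamma(0) (1 - phi_1^2) = c_0 + phi_1 c_1, so
  gamma(0) = c_0 / (1 - phi_1^2) = 2 / (1 - (0.72)^2) = 2 / 0.4816 = 4.152824.
  gamma(1) = phi_1 gamma(0) = (0.72)(4.152824) = 2.990033.
Therefore gamma(1) = 2.9900 (to 4 decimal places).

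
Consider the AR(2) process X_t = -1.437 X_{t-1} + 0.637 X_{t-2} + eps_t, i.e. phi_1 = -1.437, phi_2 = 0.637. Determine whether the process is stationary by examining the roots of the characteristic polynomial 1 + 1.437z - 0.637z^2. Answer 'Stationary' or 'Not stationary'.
\text{Not stationary}

The AR(p) characteristic polynomial is P(z) = 1 + 1.437z - 0.637z^2.
Stationarity requires all roots to lie outside the unit circle, i.e. |z| > 1 for every root.
Set 1 + (1.437) z + (-0.637) z^2 = 0, i.e. a z^2 + b z + c = 0 with a = -0.637, b = 1.437, c = 1.
Discriminant D = b^2 - 4ac = (1.437)^2 - 4*(-0.637)*1 = 2.064969 - (-2.548) = 4.612969.
D >= 0, so the roots are real: z = (-b +/- sqrt(D)) / (2a) = (-1.437 +/- 2.147782) / (-1.274).
  z_1 = (-1.437 + 2.147782) / (-1.274) = -0.5579,   |z_1| = 0.5579.
  z_2 = (-1.437 - 2.147782) / (-1.274) = 2.8138,   |z_2| = 2.8138.
Moduli of all roots: 0.5579, 2.8138.
All moduli strictly greater than 1? No.
Verdict: Not stationary.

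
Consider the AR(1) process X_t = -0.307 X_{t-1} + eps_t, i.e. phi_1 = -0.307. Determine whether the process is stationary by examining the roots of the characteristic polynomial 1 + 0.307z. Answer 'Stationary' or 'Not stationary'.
\text{Stationary}

The AR(p) characteristic polynomial is P(z) = 1 + 0.307z.
Stationarity requires all roots to lie outside the unit circle, i.e. |z| > 1 for every root.
This is linear in z: 1 + (0.307) z = 0  =>  z = -1/(0.307) = -3.257329,  |z| = 3.257329.
Moduli of all roots: 3.2573.
All moduli strictly greater than 1? Yes.
Verdict: Stationary.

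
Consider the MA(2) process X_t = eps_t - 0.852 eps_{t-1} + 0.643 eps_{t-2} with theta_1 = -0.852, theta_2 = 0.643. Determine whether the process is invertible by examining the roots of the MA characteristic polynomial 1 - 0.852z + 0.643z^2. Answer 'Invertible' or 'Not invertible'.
\text{Invertible}

The MA(q) characteristic polynomial is P(z) = 1 - 0.852z + 0.643z^2.
Invertibility requires all roots to lie outside the unit circle, i.e. |z| > 1 for every root.
Set 1 + (-0.852) z + (0.643) z^2 = 0, i.e. a z^2 + b z + c = 0 with a = 0.643, b = -0.852, c = 1.
Discriminant D = b^2 - 4ac = (-0.852)^2 - 4*(0.643)*1 = 0.725904 - (2.572) = -1.846096.
D < 0, so the roots are the complex-conjugate pair z = (-b +/- i sqrt(-D)) / (2a) = 0.6625 +/- 1.0565i.
For a conjugate pair |z|^2 = z * conj(z) = (product of roots) = c/a = 1/(0.643) = 1.55521, so |z| = sqrt(1.55521) = 1.2471 for both roots.
Moduli of all roots: 1.2471, 1.2471.
All moduli strictly greater than 1? Yes.
Verdict: Invertible.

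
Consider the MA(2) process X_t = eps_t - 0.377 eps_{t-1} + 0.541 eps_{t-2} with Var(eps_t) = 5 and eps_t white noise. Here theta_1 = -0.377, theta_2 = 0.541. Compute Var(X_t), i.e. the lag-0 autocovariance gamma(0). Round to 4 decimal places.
\gamma(0) = 7.1741

For an MA(q) process X_t = eps_t + sum_i theta_i eps_{t-i} with
Var(eps_t) = sigma^2, the variance is
  gamma(0) = sigma^2 * (1 + sum_i theta_i^2).
  sum_i theta_i^2 = (-0.377)^2 + (0.541)^2 = 0.142129 + 0.292681 = 0.43481.
  gamma(0) = 5 * (1 + 0.43481) = 5 * 1.43481 = 7.17405, which rounds to 7.1741.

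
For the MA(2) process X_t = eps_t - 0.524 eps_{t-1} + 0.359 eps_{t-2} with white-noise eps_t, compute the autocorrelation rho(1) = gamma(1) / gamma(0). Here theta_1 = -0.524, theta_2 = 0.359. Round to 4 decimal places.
\rho(1) = -0.5074

For an MA(q) process with theta_0 = 1, the autocovariance is
  gamma(k) = sigma^2 * sum_{i=0..q-k} theta_i * theta_{i+k},
and rho(k) = gamma(k) / gamma(0). Sigma^2 cancels.
  numerator   = (1)*(-0.524) + (-0.524)*(0.359) = -0.712116.
  denominator = (1)^2 + (-0.524)^2 + (0.359)^2 = 1.403457.
  rho(1) = -0.712116 / 1.403457 = -0.5074.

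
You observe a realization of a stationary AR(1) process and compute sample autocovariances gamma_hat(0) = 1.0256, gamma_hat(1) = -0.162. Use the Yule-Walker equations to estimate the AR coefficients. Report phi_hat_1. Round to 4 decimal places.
\hat\phi_{1} = -0.1580

The Yule-Walker equations for an AR(p) process read, in matrix form,
  Gamma_p phi = r_p,   with   (Gamma_p)_{ij} = gamma(|i - j|),
                       (r_p)_i = gamma(i),   i,j = 1..p.
Substitute the sample gammas (Toeplitz matrix and right-hand side of size 1):
  Gamma_p = [[1.0256]]
  r_p     = [-0.162]
With p = 1 this is the single equation gamma(0) phi_1 = gamma(1):
  phi_hat_1 = gamma(1) / gamma(0) = -0.162 / 1.0256 = -0.1580.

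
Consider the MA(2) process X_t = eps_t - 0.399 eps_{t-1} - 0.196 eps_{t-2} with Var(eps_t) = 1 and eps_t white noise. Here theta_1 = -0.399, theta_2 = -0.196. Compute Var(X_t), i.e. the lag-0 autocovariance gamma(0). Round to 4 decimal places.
\gamma(0) = 1.1976

For an MA(q) process X_t = eps_t + sum_i theta_i eps_{t-i} with
Var(eps_t) = sigma^2, the variance is
  gamma(0) = sigma^2 * (1 + sum_i theta_i^2).
  sum_i theta_i^2 = (-0.399)^2 + (-0.196)^2 = 0.159201 + 0.038416 = 0.197617.
  gamma(0) = 1 * (1 + 0.197617) = 1 * 1.197617 = 1.197617, which rounds to 1.1976.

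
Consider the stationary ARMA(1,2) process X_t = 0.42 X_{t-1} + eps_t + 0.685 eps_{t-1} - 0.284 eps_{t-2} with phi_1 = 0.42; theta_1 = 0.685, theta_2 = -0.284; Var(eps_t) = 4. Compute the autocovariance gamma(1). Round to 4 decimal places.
\gamma(1) = 5.2822

Multiply the model equation by X_{t-k} and take expectations. With theta_0 = psi_0 = 1 and psi_j the MA(infinity) weights, this gives
  gamma(k) - sum_i phi_i gamma(k-i) = c_k,
  c_k = sigma^2 * sum_{j=k..q} theta_j psi_{j-k}   (c_k = 0 for k > q),
using gamma(-m) = gamma(m).
psi-weights needed (psi_j = theta_j + sum_i phi_i psi_{j-i}):
  psi_1 = theta_1 + phi_1 = 0.685 + (0.42) = 1.105
  psi_2 = theta_2 + phi_1 psi_1 = -0.284 + (0.42)(1.105) = 0.1801
Right-hand sides:
  c_0 = sigma^2 (1 + theta_1 psi_1 + theta_2 psi_2) = 4 * (1 + (0.685)(1.105) + (-0.284)(0.1801)) = 4 * 1.705777 = 6.823106
  c_1 = sigma^2 (theta_1 + theta_2 psi_1) = 4 * (0.685 + (-0.284)(1.105)) = 1.48472
  c_2 = sigma^2 theta_2 = 4 * (-0.284) = -1.136
Equations for k = 0 and k = 1 (AR order 1):
  gamma(0) = phi_1 gamma(1) + c_0
  gamma(1) = phi_1 gamma(0) + c_1
Substituting the second into the first: gamma(0) (1 - phi_1^2) = c_0 + phi_1 c_1, so
  gamma(0) = (c_0 + phi_1 c_1) / (1 - phi_1^2) = (6.823106 + (0.42)(1.48472)) / (1 - (0.42)^2) = 7.446689 / 0.8236 = 9.041633.
  gamma(1) = phi_1 gamma(0) + c_1 = (0.42)(9.041633) + (1.48472) = 5.282206.
Therefore gamma(1) = 5.2822 (to 4 decimal places).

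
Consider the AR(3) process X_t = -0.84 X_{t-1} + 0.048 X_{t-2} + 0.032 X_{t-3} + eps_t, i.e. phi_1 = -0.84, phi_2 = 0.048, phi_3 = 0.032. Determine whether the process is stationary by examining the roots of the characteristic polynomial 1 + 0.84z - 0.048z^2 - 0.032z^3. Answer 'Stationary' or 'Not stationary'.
\text{Stationary}

The AR(p) characteristic polynomial is P(z) = 1 + 0.84z - 0.048z^2 - 0.032z^3.
Stationarity requires all roots to lie outside the unit circle, i.e. |z| > 1 for every root.
Degree 3: look for a simple real root z0 first, then factor out (1 - z/z0) and solve the remaining quadratic.
Testing z0 = 5: P(5) = 1 + (0.84)(5) + (-0.048)(5)^2 + (-0.032)(5)^3
  = 1 + (4.2) + (-1.2) + (-4) = 0.  So z_0 = 5 is a root, |z_0| = 5.
Divide out the factor (1 - 0.2 z) = (1 - z/z0) (since 1/z0 = 0.2):
  P(z) = (1 - 0.2 z)(1 + (1.04) z + (0.16) z^2)
  [check: z-coef 1.04 - (0.2) = 0.84; z^2-coef 0.16 - (0.2)(1.04) = -0.048; z^3-coef -(0.2)(0.16) = -0.032.]
Remaining roots from the quadratic factor 1 + (1.04) z + (0.16) z^2:
  Set 1 + (1.04) z + (0.16) z^2 = 0, i.e. a z^2 + b z + c = 0 with a = 0.16, b = 1.04, c = 1.
  Discriminant D = b^2 - 4ac = (1.04)^2 - 4*(0.16)*1 = 1.0816 - (0.64) = 0.4416.
  D >= 0, so the roots are real: z = (-b +/- sqrt(D)) / (2a) = (-1.04 +/- 0.66453) / (0.32).
    z_1 = (-1.04 + 0.66453) / (0.32) = -1.1733,   |z_1| = 1.1733.
    z_2 = (-1.04 - 0.66453) / (0.32) = -5.3267,   |z_2| = 5.3267.
Moduli of all roots: 5.0000, 1.1733, 5.3267.
All moduli strictly greater than 1? Yes.
Verdict: Stationary.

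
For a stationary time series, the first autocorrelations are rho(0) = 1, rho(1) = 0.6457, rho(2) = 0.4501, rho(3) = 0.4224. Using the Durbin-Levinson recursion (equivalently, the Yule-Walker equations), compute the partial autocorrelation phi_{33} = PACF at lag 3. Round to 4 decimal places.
\phi_{33} = 0.1920

The PACF at lag k is phi_{kk}, the last component of the solution
to the Yule-Walker system G_k phi = r_k where
  (G_k)_{ij} = rho(|i - j|), (r_k)_i = rho(i), i,j = 1..k.
Equivalently, Durbin-Levinson gives phi_{kk} iteratively:
  phi_{11} = rho(1)
  phi_{kk} = [rho(k) - sum_{j=1..k-1} phi_{k-1,j} rho(k-j)]
            / [1 - sum_{j=1..k-1} phi_{k-1,j} rho(j)],
  phi_{k,j} = phi_{k-1,j} - phi_{kk} phi_{k-1,k-j},  j = 1..k-1.
Step k = 1:
  phi_11 = rho(1) = 0.6457.
Step k = 2:
  phi_22 = [rho(2) - phi_11 rho(1)] / [1 - phi_11 rho(1)] = [0.4501 - (0.6457)(0.6457)] / [1 - (0.6457)(0.6457)]
         = 0.03317151 / 0.58307151 = 0.056891.
  Update: phi_21 = phi_11 - phi_22 phi_11 = 0.6457 - (0.056891)(0.6457) = 0.608965.
Step k = 3:
  phi_33 = [rho(3) - phi_21 rho(2) - phi_22 rho(1)] / [1 - phi_21 rho(1) - phi_22 rho(2)]
    numerator   = 0.4224 - (0.608965)(0.4501) - (0.056891)(0.6457) = 0.11157013
    denominator = 1 - (0.608965)(0.6457) - (0.056891)(0.4501) = 0.58118435
  phi_33 = 0.11157013 / 0.58118435 = 0.192.
Therefore phi_{33} = 0.1920.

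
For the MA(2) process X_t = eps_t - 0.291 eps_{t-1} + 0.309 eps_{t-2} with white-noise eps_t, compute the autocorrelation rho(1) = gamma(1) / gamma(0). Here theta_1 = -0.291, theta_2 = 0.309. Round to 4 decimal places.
\rho(1) = -0.3228

For an MA(q) process with theta_0 = 1, the autocovariance is
  gamma(k) = sigma^2 * sum_{i=0..q-k} theta_i * theta_{i+k},
and rho(k) = gamma(k) / gamma(0). Sigma^2 cancels.
  numerator   = (1)*(-0.291) + (-0.291)*(0.309) = -0.380919.
  denominator = (1)^2 + (-0.291)^2 + (0.309)^2 = 1.180162.
  rho(1) = -0.380919 / 1.180162 = -0.3228.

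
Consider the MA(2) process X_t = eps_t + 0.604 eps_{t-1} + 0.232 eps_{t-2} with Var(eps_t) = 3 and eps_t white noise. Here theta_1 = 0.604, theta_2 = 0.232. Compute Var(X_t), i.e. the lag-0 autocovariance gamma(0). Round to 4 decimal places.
\gamma(0) = 4.2559

For an MA(q) process X_t = eps_t + sum_i theta_i eps_{t-i} with
Var(eps_t) = sigma^2, the variance is
  gamma(0) = sigma^2 * (1 + sum_i theta_i^2).
  sum_i theta_i^2 = (0.604)^2 + (0.232)^2 = 0.364816 + 0.053824 = 0.41864.
  gamma(0) = 3 * (1 + 0.41864) = 3 * 1.41864 = 4.25592, which rounds to 4.2559.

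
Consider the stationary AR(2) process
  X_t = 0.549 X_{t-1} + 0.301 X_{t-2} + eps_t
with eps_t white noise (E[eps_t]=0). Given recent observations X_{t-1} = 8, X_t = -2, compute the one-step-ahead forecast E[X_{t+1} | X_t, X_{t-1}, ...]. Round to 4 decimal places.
E[X_{t+1} \mid \mathcal F_t] = 1.3100

For an AR(p) model X_t = c + sum_i phi_i X_{t-i} + eps_t, the
one-step-ahead conditional mean is
  E[X_{t+1} | X_t, ...] = c + sum_i phi_i X_{t+1-i}.
Substitute known values:
  E[X_{t+1} | ...] = (0.549) * (-2) + (0.301) * (8)
                   = 1.3100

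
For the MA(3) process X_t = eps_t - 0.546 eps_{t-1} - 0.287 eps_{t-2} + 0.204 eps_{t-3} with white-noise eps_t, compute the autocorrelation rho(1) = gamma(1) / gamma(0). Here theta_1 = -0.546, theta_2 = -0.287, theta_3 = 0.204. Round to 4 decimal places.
\rho(1) = -0.3149

For an MA(q) process with theta_0 = 1, the autocovariance is
  gamma(k) = sigma^2 * sum_{i=0..q-k} theta_i * theta_{i+k},
and rho(k) = gamma(k) / gamma(0). Sigma^2 cancels.
  numerator   = (1)*(-0.546) + (-0.546)*(-0.287) + (-0.287)*(0.204) = -0.447846.
  denominator = (1)^2 + (-0.546)^2 + (-0.287)^2 + (0.204)^2 = 1.422101.
  rho(1) = -0.447846 / 1.422101 = -0.3149.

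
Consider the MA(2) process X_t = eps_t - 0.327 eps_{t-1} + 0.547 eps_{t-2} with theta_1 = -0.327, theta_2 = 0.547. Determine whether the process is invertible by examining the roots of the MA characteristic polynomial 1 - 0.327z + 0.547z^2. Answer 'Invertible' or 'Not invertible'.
\text{Invertible}

The MA(q) characteristic polynomial is P(z) = 1 - 0.327z + 0.547z^2.
Invertibility requires all roots to lie outside the unit circle, i.e. |z| > 1 for every root.
Set 1 + (-0.327) z + (0.547) z^2 = 0, i.e. a z^2 + b z + c = 0 with a = 0.547, b = -0.327, c = 1.
Discriminant D = b^2 - 4ac = (-0.327)^2 - 4*(0.547)*1 = 0.106929 - (2.188) = -2.081071.
D < 0, so the roots are the complex-conjugate pair z = (-b +/- i sqrt(-D)) / (2a) = 0.2989 +/- 1.3186i.
For a conjugate pair |z|^2 = z * conj(z) = (product of roots) = c/a = 1/(0.547) = 1.828154, so |z| = sqrt(1.828154) = 1.3521 for both roots.
Moduli of all roots: 1.3521, 1.3521.
All moduli strictly greater than 1? Yes.
Verdict: Invertible.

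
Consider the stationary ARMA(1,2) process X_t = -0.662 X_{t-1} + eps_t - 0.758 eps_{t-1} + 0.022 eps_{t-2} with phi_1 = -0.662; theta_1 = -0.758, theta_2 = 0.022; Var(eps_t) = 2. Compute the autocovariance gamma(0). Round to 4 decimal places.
\gamma(0) = 9.3279

Multiply the model equation by X_{t-k} and take expectations. With theta_0 = psi_0 = 1 and psi_j the MA(infinity) weights, this gives
  gamma(k) - sum_i phi_i gamma(k-i) = c_k,
  c_k = sigma^2 * sum_{j=k..q} theta_j psi_{j-k}   (c_k = 0 for k > q),
using gamma(-m) = gamma(m).
psi-weights needed (psi_j = theta_j + sum_i phi_i psi_{j-i}):
  psi_1 = theta_1 + phi_1 = -0.758 + (-0.662) = -1.42
  psi_2 = theta_2 + phi_1 psi_1 = 0.022 + (-0.662)(-1.42) = 0.96204
Right-hand sides:
  c_0 = sigma^2 (1 + theta_1 psi_1 + theta_2 psi_2) = 2 * (1 + (-0.758)(-1.42) + (0.022)(0.96204)) = 2 * 2.097525 = 4.19505
  c_1 = sigma^2 (theta_1 + theta_2 psi_1) = 2 * (-0.758 + (0.022)(-1.42)) = -1.57848
  c_2 = sigma^2 theta_2 = 2 * (0.022) = 0.044
Equations for k = 0 and k = 1 (AR order 1):
  gamma(0) = phi_1 gamma(1) + c_0
  gamma(1) = phi_1 gamma(0) + c_1
Substituting the second into the first: gamma(0) (1 - phi_1^2) = c_0 + phi_1 c_1, so
  gamma(0) = (c_0 + phi_1 c_1) / (1 - phi_1^2) = (4.19505 + (-0.662)(-1.57848)) / (1 - (-0.662)^2) = 5.240004 / 0.561756 = 9.3279.
Therefore gamma(0) = 9.3279 (to 4 decimal places).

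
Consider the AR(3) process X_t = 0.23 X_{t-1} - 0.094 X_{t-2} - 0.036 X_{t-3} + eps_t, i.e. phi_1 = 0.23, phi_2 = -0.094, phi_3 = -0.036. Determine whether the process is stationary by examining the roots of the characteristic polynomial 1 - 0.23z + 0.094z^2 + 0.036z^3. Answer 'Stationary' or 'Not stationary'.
\text{Stationary}

The AR(p) characteristic polynomial is P(z) = 1 - 0.23z + 0.094z^2 + 0.036z^3.
Stationarity requires all roots to lie outside the unit circle, i.e. |z| > 1 for every root.
Degree 3: look for a simple real root z0 first, then factor out (1 - z/z0) and solve the remaining quadratic.
Testing z0 = -5: P(-5) = 1 + (-0.23)(-5) + (0.094)(-5)^2 + (0.036)(-5)^3
  = 1 + (1.15) + (2.35) + (-4.5) = 0.  So z_0 = -5 is a root, |z_0| = 5.
Divide out the factor (1 + 0.2 z) = (1 - z/z0) (since 1/z0 = -0.2):
  P(z) = (1 + 0.2 z)(1 + (-0.43) z + (0.18) z^2)
  [check: z-coef -0.43 - (-0.2) = -0.23; z^2-coef 0.18 - (-0.2)(-0.43) = 0.094; z^3-coef -(-0.2)(0.18) = 0.036.]
Remaining roots from the quadratic factor 1 + (-0.43) z + (0.18) z^2:
  Set 1 + (-0.43) z + (0.18) z^2 = 0, i.e. a z^2 + b z + c = 0 with a = 0.18, b = -0.43, c = 1.
  Discriminant D = b^2 - 4ac = (-0.43)^2 - 4*(0.18)*1 = 0.1849 - (0.72) = -0.5351.
  D < 0, so the roots are the complex-conjugate pair z = (-b +/- i sqrt(-D)) / (2a) = 1.1944 +/- 2.032i.
  For a conjugate pair |z|^2 = z * conj(z) = (product of roots) = c/a = 1/(0.18) = 5.555556, so |z| = sqrt(5.555556) = 2.357 for both roots.
Moduli of all roots: 5.0000, 2.3570, 2.3570.
All moduli strictly greater than 1? Yes.
Verdict: Stationary.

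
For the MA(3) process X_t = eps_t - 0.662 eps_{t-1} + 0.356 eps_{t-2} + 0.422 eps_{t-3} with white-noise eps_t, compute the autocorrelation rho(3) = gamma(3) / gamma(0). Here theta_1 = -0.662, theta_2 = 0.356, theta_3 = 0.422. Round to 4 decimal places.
\rho(3) = 0.2421

For an MA(q) process with theta_0 = 1, the autocovariance is
  gamma(k) = sigma^2 * sum_{i=0..q-k} theta_i * theta_{i+k},
and rho(k) = gamma(k) / gamma(0). Sigma^2 cancels.
  numerator   = (1)*(0.422) = 0.422.
  denominator = (1)^2 + (-0.662)^2 + (0.356)^2 + (0.422)^2 = 1.743064.
  rho(3) = 0.422 / 1.743064 = 0.2421.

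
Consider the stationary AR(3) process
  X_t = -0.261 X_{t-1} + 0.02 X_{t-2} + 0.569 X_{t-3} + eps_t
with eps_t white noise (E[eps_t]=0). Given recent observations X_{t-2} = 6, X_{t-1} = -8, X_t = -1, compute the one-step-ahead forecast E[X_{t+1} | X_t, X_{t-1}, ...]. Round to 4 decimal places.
E[X_{t+1} \mid \mathcal F_t] = 3.5150

For an AR(p) model X_t = c + sum_i phi_i X_{t-i} + eps_t, the
one-step-ahead conditional mean is
  E[X_{t+1} | X_t, ...] = c + sum_i phi_i X_{t+1-i}.
Substitute known values:
  E[X_{t+1} | ...] = (-0.261) * (-1) + (0.02) * (-8) + (0.569) * (6)
                   = 3.5150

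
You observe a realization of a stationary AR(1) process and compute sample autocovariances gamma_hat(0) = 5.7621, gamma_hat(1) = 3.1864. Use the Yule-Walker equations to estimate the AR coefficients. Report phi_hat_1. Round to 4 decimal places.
\hat\phi_{1} = 0.5530

The Yule-Walker equations for an AR(p) process read, in matrix form,
  Gamma_p phi = r_p,   with   (Gamma_p)_{ij} = gamma(|i - j|),
                       (r_p)_i = gamma(i),   i,j = 1..p.
Substitute the sample gammas (Toeplitz matrix and right-hand side of size 1):
  Gamma_p = [[5.7621]]
  r_p     = [3.1864]
With p = 1 this is the single equation gamma(0) phi_1 = gamma(1):
  phi_hat_1 = gamma(1) / gamma(0) = 3.1864 / 5.7621 = 0.5530.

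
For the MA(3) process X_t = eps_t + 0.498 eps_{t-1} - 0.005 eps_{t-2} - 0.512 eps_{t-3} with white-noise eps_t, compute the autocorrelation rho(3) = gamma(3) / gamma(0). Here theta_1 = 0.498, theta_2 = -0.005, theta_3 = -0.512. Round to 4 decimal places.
\rho(3) = -0.3390

For an MA(q) process with theta_0 = 1, the autocovariance is
  gamma(k) = sigma^2 * sum_{i=0..q-k} theta_i * theta_{i+k},
and rho(k) = gamma(k) / gamma(0). Sigma^2 cancels.
  numerator   = (1)*(-0.512) = -0.512.
  denominator = (1)^2 + (0.498)^2 + (-0.005)^2 + (-0.512)^2 = 1.510173.
  rho(3) = -0.512 / 1.510173 = -0.3390.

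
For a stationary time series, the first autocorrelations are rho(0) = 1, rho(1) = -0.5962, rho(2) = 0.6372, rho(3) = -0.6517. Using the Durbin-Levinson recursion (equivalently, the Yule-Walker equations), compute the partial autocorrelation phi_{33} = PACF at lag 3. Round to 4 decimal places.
\phi_{33} = -0.3400

The PACF at lag k is phi_{kk}, the last component of the solution
to the Yule-Walker system G_k phi = r_k where
  (G_k)_{ij} = rho(|i - j|), (r_k)_i = rho(i), i,j = 1..k.
Equivalently, Durbin-Levinson gives phi_{kk} iteratively:
  phi_{11} = rho(1)
  phi_{kk} = [rho(k) - sum_{j=1..k-1} phi_{k-1,j} rho(k-j)]
            / [1 - sum_{j=1..k-1} phi_{k-1,j} rho(j)],
  phi_{k,j} = phi_{k-1,j} - phi_{kk} phi_{k-1,k-j},  j = 1..k-1.
Step k = 1:
  phi_11 = rho(1) = -0.5962.
Step k = 2:
  phi_22 = [rho(2) - phi_11 rho(1)] / [1 - phi_11 rho(1)] = [0.6372 - (-0.5962)(-0.5962)] / [1 - (-0.5962)(-0.5962)]
         = 0.28174556 / 0.64454556 = 0.437123.
  Update: phi_21 = phi_11 - phi_22 phi_11 = -0.5962 - (0.437123)(-0.5962) = -0.335587.
Step k = 3:
  phi_33 = [rho(3) - phi_21 rho(2) - phi_22 rho(1)] / [1 - phi_21 rho(1) - phi_22 rho(2)]
    numerator   = -0.6517 - (-0.335587)(0.6372) - (0.437123)(-0.5962) = -0.1772511
    denominator = 1 - (-0.335587)(-0.5962) - (0.437123)(0.6372) = 0.52138815
  phi_33 = -0.1772511 / 0.52138815 = -0.34.
Therefore phi_{33} = -0.3400.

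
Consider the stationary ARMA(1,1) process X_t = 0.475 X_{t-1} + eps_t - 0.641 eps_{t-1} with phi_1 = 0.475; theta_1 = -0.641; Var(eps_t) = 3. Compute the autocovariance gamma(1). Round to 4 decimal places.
\gamma(1) = -0.4473

Multiply the model equation by X_{t-k} and take expectations. With theta_0 = psi_0 = 1 and psi_j the MA(infinity) weights, this gives
  gamma(k) - sum_i phi_i gamma(k-i) = c_k,
  c_k = sigma^2 * sum_{j=k..q} theta_j psi_{j-k}   (c_k = 0 for k > q),
using gamma(-m) = gamma(m).
psi-weights needed (psi_j = theta_j + sum_i phi_i psi_{j-i}):
  psi_1 = theta_1 + phi_1 = -0.641 + (0.475) = -0.166
Right-hand sides:
  c_0 = sigma^2 (1 + theta_1 psi_1) = 3 * (1 + (-0.641)(-0.166)) = 3 * 1.106406 = 3.319218
  c_1 = sigma^2 theta_1 = 3 * (-0.641) = -1.923
  c_2 = 0
Equations for k = 0 and k = 1 (AR order 1):
  gamma(0) = phi_1 gamma(1) + c_0
  gamma(1) = phi_1 gamma(0) + c_1
Substituting the second into the first: gamma(0) (1 - phi_1^2) = c_0 + phi_1 c_1, so
  gamma(0) = (c_0 + phi_1 c_1) / (1 - phi_1^2) = (3.319218 + (0.475)(-1.923)) / (1 - (0.475)^2) = 2.405793 / 0.774375 = 3.106754.
  gamma(1) = phi_1 gamma(0) + c_1 = (0.475)(3.106754) + (-1.923) = -0.447292.
Therefore gamma(1) = -0.4473 (to 4 decimal places).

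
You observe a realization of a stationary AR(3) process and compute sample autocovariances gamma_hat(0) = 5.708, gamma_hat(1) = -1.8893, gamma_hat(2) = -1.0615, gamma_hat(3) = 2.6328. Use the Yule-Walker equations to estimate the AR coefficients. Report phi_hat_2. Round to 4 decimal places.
\hat\phi_{2} = -0.1820

The Yule-Walker equations for an AR(p) process read, in matrix form,
  Gamma_p phi = r_p,   with   (Gamma_p)_{ij} = gamma(|i - j|),
                       (r_p)_i = gamma(i),   i,j = 1..p.
Substitute the sample gammas (Toeplitz matrix and right-hand side of size 3):
  Gamma_p = [[5.708, -1.8893, -1.0615], [-1.8893, 5.708, -1.8893], [-1.0615, -1.8893, 5.708]]
  r_p     = [-1.8893, -1.0615, 2.6328]
Written out (R1..R3):
  (R1) 5.708 phi_1 - 1.8893 phi_2 - 1.0615 phi_3 = -1.8893
  (R2) -1.8893 phi_1 + 5.708 phi_2 - 1.8893 phi_3 = -1.0615
  (R3) -1.0615 phi_1 - 1.8893 phi_2 + 5.708 phi_3 = 2.6328
Gaussian elimination:
  R2 <- R2 - (-1.8893/5.708) R1 = R2 - (-0.330992) R1:  5.082658 phi_2 - 2.240648 phi_3 = -1.686842
  R3 <- R3 - (-1.0615/5.708) R1 = R3 - (-0.185967) R1:  -2.240648 phi_2 + 5.510596 phi_3 = 2.281452
  R3 <- R3 - (-2.240648/5.082658) R2 = R3 - (-0.440842) R2:  4.522825 phi_3 = 1.537822
Back-substitution:
  phi_hat_3 = 1.537822 / 4.522825 = 0.340014
  phi_hat_2 = (-1.686842 - (-2.240648)(0.340014)) / 5.082658 = -0.18199
  phi_hat_1 = (-1.8893 - (-1.8893)(-0.18199) - (-1.0615)(0.340014)) / 5.708 = -0.327997
So phi_hat = [-0.3280, -0.1820, 0.3400].
Therefore phi_hat_2 = -0.1820.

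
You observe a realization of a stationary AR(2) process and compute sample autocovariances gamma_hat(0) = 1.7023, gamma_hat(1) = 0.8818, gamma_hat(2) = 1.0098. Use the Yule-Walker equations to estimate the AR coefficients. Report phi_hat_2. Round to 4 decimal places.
\hat\phi_{2} = 0.4440

The Yule-Walker equations for an AR(p) process read, in matrix form,
  Gamma_p phi = r_p,   with   (Gamma_p)_{ij} = gamma(|i - j|),
                       (r_p)_i = gamma(i),   i,j = 1..p.
Substitute the sample gammas (Toeplitz matrix and right-hand side of size 2):
  Gamma_p = [[1.7023, 0.8818], [0.8818, 1.7023]]
  r_p     = [0.8818, 1.0098]
Written out:
  1.7023 phi_1 + 0.8818 phi_2 = 0.8818
  0.8818 phi_1 + 1.7023 phi_2 = 1.0098
Solve by Cramer's rule:
  det = gamma(0)^2 - gamma(1)^2 = (1.7023)^2 - (0.8818)^2 = 2.89782529 - 0.77757124 = 2.12025405
  phi_hat_1 = [gamma(1) gamma(0) - gamma(1) gamma(2)] / det = [(0.8818)(1.7023) - (0.8818)(1.0098)] / 2.12025405 = 0.6106465 / 2.12025405 = 0.288
  phi_hat_2 = [gamma(0) gamma(2) - gamma(1)^2] / det = [(1.7023)(1.0098) - (0.8818)^2] / 2.12025405 = 0.9414113 / 2.12025405 = 0.444
So phi_hat = [0.2880, 0.4440].
Therefore phi_hat_2 = 0.4440.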